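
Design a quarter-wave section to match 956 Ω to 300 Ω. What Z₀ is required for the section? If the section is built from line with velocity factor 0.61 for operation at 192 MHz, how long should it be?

Z_qwt = √(Z_0·R_L) = √(300 × 956) = √286800
λ = 0.61·c/f = 0.953 m, so l = λ/4 = 0.238 m

Z_qwt ≈ 536 Ω; length ≈ 23.8 cm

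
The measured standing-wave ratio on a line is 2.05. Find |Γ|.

|Γ| = (S − 1)/(S + 1) = (2.05 − 1)/(2.05 + 1) = 1.05/3.05

|Γ| ≈ 0.344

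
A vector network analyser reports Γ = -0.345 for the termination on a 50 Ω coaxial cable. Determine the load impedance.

Z_L = Z_0·(1 + Γ)/(1 − Γ) = 50·(0.655)/(1.34)

Z_L ≈ 24.3 Ω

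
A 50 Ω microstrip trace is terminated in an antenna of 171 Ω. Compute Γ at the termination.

Γ = (Z_L − Z_0)/(Z_L + Z_0) = (171 − 50)/(171 + 50) = 121/221

Γ = 0.548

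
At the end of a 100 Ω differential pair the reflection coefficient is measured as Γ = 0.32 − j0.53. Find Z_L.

Z_L ≈ 83 − j143 Ω

Z_L = Z_0·(1 + Γ)/(1 − Γ) = 100·(1.32 − j0.53)/(0.68 + j0.53)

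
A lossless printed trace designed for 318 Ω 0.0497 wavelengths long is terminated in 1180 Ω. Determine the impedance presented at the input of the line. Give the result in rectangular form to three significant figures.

Z_in ≈ 535 − j538 Ω

βl = 2π × 0.0497 = 17.9°
tan(βl) = tan(17.9°) = 0.323
Z_in = Z_0·(Z_L + jZ_0·tanβl)/(Z_0 + jZ_L·tanβl)
     = 318·(1180 + j103)/(318 + j381)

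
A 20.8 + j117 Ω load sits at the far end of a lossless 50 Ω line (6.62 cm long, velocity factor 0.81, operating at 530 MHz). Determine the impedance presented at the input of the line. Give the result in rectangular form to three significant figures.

Z_in ≈ 12.9 − j87.4 Ω

λ = v/f = 0.81·c / 530 MHz = 0.458 m
βl = 2π·l/λ = 2π × 0.144 = 52°
tan(βl) = tan(52°) = 1.28
Z_in = Z_0·(Z_L + jZ_0·tanβl)/(Z_0 + jZ_L·tanβl)
     = 50·(20.8 + j181)/(-99.6 + j26.6)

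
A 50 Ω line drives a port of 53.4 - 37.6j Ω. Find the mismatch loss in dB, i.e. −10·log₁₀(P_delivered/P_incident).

Γ = (3.4 − j37.6)/(103.4 − j37.6), |Γ| = 0.343
|Γ|² = 0.118, so P_del/P_inc = 1 − |Γ|² = 0.882
ML = −10·log₁₀(1 − |Γ|²)

mismatch loss ≈ 0.544 dB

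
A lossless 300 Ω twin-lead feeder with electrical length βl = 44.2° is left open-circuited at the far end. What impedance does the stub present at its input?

tan(βl) = 0.972
For an open-circuited stub, Z_in = −jZ_0·cot(βl) = −jZ_0/tan(βl)

Z_in ≈ −j308 Ω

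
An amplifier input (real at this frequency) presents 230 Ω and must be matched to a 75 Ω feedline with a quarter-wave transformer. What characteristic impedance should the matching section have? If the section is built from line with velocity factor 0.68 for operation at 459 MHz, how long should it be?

Z_qwt = √(Z_0·R_L) = √(75 × 230) = √17250
λ = 0.68·c/f = 0.444 m, so l = λ/4 = 0.111 m

Z_qwt ≈ 131 Ω; length ≈ 11.1 cm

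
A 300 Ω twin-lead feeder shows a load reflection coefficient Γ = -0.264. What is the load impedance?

Z_L ≈ 175 Ω

Z_L = Z_0·(1 + Γ)/(1 − Γ) = 300·(0.736)/(1.26)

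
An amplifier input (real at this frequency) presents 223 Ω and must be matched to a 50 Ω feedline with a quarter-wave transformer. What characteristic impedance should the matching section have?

Z_qwt = √(Z_0·R_L) = √(50 × 223) = √11150

Z_qwt ≈ 106 Ω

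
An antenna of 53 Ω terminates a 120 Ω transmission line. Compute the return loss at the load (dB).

RL ≈ 8.24 dB

Γ = (53 − 120)/(53 + 120) = -0.387
RL = −20·log₁₀|Γ| = −20·log₁₀(0.387)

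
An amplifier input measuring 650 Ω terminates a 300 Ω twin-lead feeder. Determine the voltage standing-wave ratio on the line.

For a purely resistive load, VSWR = R_L/Z_0 or Z_0/R_L (whichever > 1) = 650/300

VSWR ≈ 2.17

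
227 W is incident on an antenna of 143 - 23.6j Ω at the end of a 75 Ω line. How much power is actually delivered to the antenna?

P_delivered ≈ 203 W

|Γ| = |(68 − j23.6)/(218 − j23.6)| = 0.328
|Γ|² = 0.108
P_refl = |Γ|²·P_inc = 24.5 W, P_del = (1 − |Γ|²)·P_inc = 203 W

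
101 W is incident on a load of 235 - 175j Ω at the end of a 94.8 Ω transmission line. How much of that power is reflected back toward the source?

|Γ| = |(140.2 − j175)/(329.8 − j175)| = 0.601
|Γ|² = 0.361
P_refl = |Γ|²·P_inc = 36.4 W, P_del = (1 − |Γ|²)·P_inc = 64.6 W

P_reflected ≈ 36.4 W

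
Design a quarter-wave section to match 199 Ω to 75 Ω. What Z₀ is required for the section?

Z_qwt ≈ 122 Ω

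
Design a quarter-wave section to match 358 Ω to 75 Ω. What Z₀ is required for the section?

Z_qwt = √(Z_0·R_L) = √(75 × 358) = √26850

Z_qwt ≈ 164 Ω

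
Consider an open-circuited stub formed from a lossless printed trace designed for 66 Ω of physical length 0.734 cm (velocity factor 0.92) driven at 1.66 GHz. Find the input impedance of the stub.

λ = v/f = 0.92·c / 1.66 GHz = 0.166 m
βl = 2π·l/λ = 2π × 0.0441 = 15.9°
tan(βl) = 0.285
For an open-circuited stub, Z_in = −jZ_0·cot(βl) = −jZ_0/tan(βl)

Z_in ≈ −j232 Ω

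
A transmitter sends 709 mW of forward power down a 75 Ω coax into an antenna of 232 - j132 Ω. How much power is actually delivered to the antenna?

|Γ| = |(157 − j132)/(307 − j132)| = 0.614
|Γ|² = 0.377
P_refl = |Γ|²·P_inc = 267 mW, P_del = (1 − |Γ|²)·P_inc = 442 mW

P_delivered ≈ 442 mW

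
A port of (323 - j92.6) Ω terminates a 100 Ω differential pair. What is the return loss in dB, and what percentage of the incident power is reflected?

Γ = (223 − j92.6)/(423 − j92.6), |Γ| = 0.558
RL = −20·log₁₀(0.558) = 5.07 dB
P_refl/P_inc = |Γ|² = 0.311

RL ≈ 5.07 dB; 31.1% of incident power reflected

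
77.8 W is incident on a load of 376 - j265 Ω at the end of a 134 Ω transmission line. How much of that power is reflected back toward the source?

P_reflected ≈ 30.3 W

|Γ| = |(242 − j265)/(510 − j265)| = 0.624
|Γ|² = 0.39
P_refl = |Γ|²·P_inc = 30.3 W, P_del = (1 − |Γ|²)·P_inc = 47.5 W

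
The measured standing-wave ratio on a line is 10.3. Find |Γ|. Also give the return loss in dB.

|Γ| = (S − 1)/(S + 1) = (10.3 − 1)/(10.3 + 1) = 9.3/11.3
RL = −20·log₁₀|Γ| = −20·log₁₀(0.823)

|Γ| ≈ 0.823; return loss ≈ 1.69 dB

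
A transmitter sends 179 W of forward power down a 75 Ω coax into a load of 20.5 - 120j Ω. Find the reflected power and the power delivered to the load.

|Γ| = |(-54.5 − j120)/(95.5 − j120)| = 0.859
|Γ|² = 0.739
P_refl = |Γ|²·P_inc = 132 W, P_del = (1 − |Γ|²)·P_inc = 46.8 W

P_reflected ≈ 132 W; P_delivered ≈ 46.8 W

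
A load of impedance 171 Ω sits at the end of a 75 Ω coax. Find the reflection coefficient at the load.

Γ = 0.39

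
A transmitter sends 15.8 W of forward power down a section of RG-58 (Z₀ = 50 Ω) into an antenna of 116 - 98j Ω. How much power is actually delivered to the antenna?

|Γ| = |(66 − j98)/(166 − j98)| = 0.613
|Γ|² = 0.376
P_refl = |Γ|²·P_inc = 5.94 W, P_del = (1 − |Γ|²)·P_inc = 9.86 W

P_delivered ≈ 9.86 W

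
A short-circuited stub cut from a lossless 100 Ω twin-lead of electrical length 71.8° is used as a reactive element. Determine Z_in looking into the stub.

tan(βl) = 3.04
For a short-circuited stub, Z_in = jZ_0·tan(βl)

Z_in ≈ +j304 Ω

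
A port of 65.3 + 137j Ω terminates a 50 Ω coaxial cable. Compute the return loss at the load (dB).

RL ≈ 2.27 dB

Γ = (15.3 + j137)/(115.3 + j137), |Γ| = 0.77
RL = −20·log₁₀|Γ| = −20·log₁₀(0.77)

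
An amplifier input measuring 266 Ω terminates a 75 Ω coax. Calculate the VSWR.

VSWR ≈ 3.55

For a purely resistive load, VSWR = R_L/Z_0 or Z_0/R_L (whichever > 1) = 266/75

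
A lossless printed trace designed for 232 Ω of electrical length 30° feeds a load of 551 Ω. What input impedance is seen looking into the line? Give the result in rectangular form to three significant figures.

Z_in ≈ 255 − j216 Ω

tan(βl) = tan(30°) = 0.577
Z_in = Z_0·(Z_L + jZ_0·tanβl)/(Z_0 + jZ_L·tanβl)
     = 232·(551 + j134)/(232 + j318)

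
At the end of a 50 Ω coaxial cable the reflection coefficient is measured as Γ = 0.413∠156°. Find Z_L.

Z_L = Z_0·(1 + Γ)/(1 − Γ) = 50·(0.623 + j0.168)/(1.38 − j0.168)

Z_L ≈ 21.5 + j8.73 Ω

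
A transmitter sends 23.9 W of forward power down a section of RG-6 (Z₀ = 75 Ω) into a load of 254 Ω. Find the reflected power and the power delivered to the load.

Γ = (254 − 75)/(254 + 75) = 0.544
|Γ|² = 0.296
P_refl = |Γ|²·P_inc = 7.07 W, P_del = (1 − |Γ|²)·P_inc = 16.8 W

P_reflected ≈ 7.07 W; P_delivered ≈ 16.8 W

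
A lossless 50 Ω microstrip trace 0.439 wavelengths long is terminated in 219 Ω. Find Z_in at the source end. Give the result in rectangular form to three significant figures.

Z_in ≈ 61.8 + j89 Ω

βl = 2π × 0.439 = 158°
tan(βl) = tan(158°) = -0.403
Z_in = Z_0·(Z_L + jZ_0·tanβl)/(Z_0 + jZ_L·tanβl)
     = 50·(219 − j20.2)/(50 − j88.3)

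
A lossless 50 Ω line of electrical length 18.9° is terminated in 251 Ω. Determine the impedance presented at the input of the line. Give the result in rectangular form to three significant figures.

tan(βl) = tan(18.9°) = 0.342
Z_in = Z_0·(Z_L + jZ_0·tanβl)/(Z_0 + jZ_L·tanβl)
     = 50·(251 + j17.1)/(50 + j85.9)

Z_in ≈ 70.9 − j105 Ω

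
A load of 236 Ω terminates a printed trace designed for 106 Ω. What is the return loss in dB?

RL ≈ 8.4 dB

Γ = (236 − 106)/(236 + 106) = 0.38
RL = −20·log₁₀|Γ| = −20·log₁₀(0.38)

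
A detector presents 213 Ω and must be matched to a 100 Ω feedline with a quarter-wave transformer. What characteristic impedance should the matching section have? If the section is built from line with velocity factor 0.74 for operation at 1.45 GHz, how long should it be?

Z_qwt ≈ 146 Ω; length ≈ 3.83 cm

Z_qwt = √(Z_0·R_L) = √(100 × 213) = √21300
λ = 0.74·c/f = 0.153 m, so l = λ/4 = 0.0383 m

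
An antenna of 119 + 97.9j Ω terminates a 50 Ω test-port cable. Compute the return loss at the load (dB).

Γ = (69 + j97.9)/(169 + j97.9), |Γ| = 0.613
RL = −20·log₁₀|Γ| = −20·log₁₀(0.613)

RL ≈ 4.25 dB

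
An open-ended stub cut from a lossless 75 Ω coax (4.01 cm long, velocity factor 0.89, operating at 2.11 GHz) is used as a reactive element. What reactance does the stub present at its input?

λ = v/f = 0.89·c / 2.11 GHz = 0.127 m
βl = 2π·l/λ = 2π × 0.317 = 114°
tan(βl) = -2.24
For an open-ended stub, Z_in = −jZ_0·cot(βl) = −jZ_0/tan(βl)

X_in ≈ 33.5 Ω (inductive)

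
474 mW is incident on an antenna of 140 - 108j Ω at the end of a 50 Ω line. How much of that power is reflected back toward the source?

P_reflected ≈ 196 mW

|Γ| = |(90 − j108)/(190 − j108)| = 0.643
|Γ|² = 0.414
P_refl = |Γ|²·P_inc = 196 mW, P_del = (1 − |Γ|²)·P_inc = 278 mW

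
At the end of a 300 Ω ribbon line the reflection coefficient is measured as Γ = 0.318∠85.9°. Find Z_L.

Z_L ≈ 255 + j180 Ω

Z_L = Z_0·(1 + Γ)/(1 − Γ) = 300·(1.02 + j0.317)/(0.977 − j0.317)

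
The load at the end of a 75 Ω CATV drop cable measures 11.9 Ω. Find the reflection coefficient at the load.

Γ = -0.726

Γ = (Z_L − Z_0)/(Z_L + Z_0) = (11.9 − 75)/(11.9 + 75) = -63.1/86.9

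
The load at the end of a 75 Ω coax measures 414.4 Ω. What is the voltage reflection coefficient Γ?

Γ = (Z_L − Z_0)/(Z_L + Z_0) = (414.4 − 75)/(414.4 + 75) = 339.4/489.4

Γ = 0.694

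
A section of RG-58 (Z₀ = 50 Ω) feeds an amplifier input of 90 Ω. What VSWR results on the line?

VSWR ≈ 1.8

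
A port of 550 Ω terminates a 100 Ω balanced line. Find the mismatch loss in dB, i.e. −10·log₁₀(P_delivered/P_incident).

Γ = (550 − 100)/(550 + 100) = 0.692
|Γ|² = 0.479, so P_del/P_inc = 1 − |Γ|² = 0.521
ML = −10·log₁₀(1 − |Γ|²)

mismatch loss ≈ 2.83 dB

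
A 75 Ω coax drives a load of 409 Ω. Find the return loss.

RL ≈ 3.22 dB

Γ = (409 − 75)/(409 + 75) = 0.69
RL = −20·log₁₀|Γ| = −20·log₁₀(0.69)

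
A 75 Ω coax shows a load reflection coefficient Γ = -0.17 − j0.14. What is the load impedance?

Z_L ≈ 51.4 − j15.1 Ω

Z_L = Z_0·(1 + Γ)/(1 − Γ) = 75·(0.83 − j0.14)/(1.17 + j0.14)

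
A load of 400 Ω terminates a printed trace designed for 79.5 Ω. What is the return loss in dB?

Γ = (400 − 79.5)/(400 + 79.5) = 0.668
RL = −20·log₁₀|Γ| = −20·log₁₀(0.668)

RL ≈ 3.5 dB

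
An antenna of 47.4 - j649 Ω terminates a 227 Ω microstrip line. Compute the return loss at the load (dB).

RL ≈ 0.394 dB

Γ = (-179.6 − j649)/(274.4 − j649), |Γ| = 0.956
RL = −20·log₁₀|Γ| = −20·log₁₀(0.956)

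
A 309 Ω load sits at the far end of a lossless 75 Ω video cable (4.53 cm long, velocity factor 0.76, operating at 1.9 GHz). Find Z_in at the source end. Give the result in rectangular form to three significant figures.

Z_in ≈ 35.4 + j68.5 Ω

λ = v/f = 0.76·c / 1.9 GHz = 0.12 m
βl = 2π·l/λ = 2π × 0.378 = 136°
tan(βl) = tan(136°) = -0.969
Z_in = Z_0·(Z_L + jZ_0·tanβl)/(Z_0 + jZ_L·tanβl)
     = 75·(309 − j72.7)/(75 − j299)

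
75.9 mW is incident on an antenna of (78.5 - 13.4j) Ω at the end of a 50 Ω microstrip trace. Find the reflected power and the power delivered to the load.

|Γ| = |(28.5 − j13.4)/(128.5 − j13.4)| = 0.244
|Γ|² = 0.0594
P_refl = |Γ|²·P_inc = 4.51 mW, P_del = (1 − |Γ|²)·P_inc = 71.4 mW

P_reflected ≈ 4.51 mW; P_delivered ≈ 71.4 mW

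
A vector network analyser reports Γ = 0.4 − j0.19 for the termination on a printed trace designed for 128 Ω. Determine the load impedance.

Z_L = Z_0·(1 + Γ)/(1 − Γ) = 128·(1.4 − j0.19)/(0.6 + j0.19)

Z_L ≈ 260 − j123 Ω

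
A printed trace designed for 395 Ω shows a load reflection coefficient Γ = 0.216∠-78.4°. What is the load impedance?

Z_L = Z_0·(1 + Γ)/(1 − Γ) = 395·(1.04 − j0.212)/(0.957 + j0.212)

Z_L ≈ 392 − j174 Ω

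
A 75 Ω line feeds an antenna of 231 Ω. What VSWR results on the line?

Γ = (231 − 75)/(231 + 75) = 0.51
VSWR = (1 + 0.51)/(1 − 0.51)

VSWR ≈ 3.08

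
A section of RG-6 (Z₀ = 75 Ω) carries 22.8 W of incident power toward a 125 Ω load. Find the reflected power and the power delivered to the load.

Γ = (125 − 75)/(125 + 75) = 0.25
|Γ|² = 0.0625
P_refl = |Γ|²·P_inc = 1.43 W, P_del = (1 − |Γ|²)·P_inc = 21.4 W

P_reflected ≈ 1.43 W; P_delivered ≈ 21.4 W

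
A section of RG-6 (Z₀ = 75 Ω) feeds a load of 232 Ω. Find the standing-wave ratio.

For a purely resistive load, VSWR = R_L/Z_0 or Z_0/R_L (whichever > 1) = 232/75

VSWR ≈ 3.09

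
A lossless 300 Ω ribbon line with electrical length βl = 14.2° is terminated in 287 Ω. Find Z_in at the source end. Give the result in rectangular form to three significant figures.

Z_in ≈ 288 + j6.08 Ω

tan(βl) = tan(14.2°) = 0.253
Z_in = Z_0·(Z_L + jZ_0·tanβl)/(Z_0 + jZ_L·tanβl)
     = 300·(287 + j75.9)/(300 + j72.6)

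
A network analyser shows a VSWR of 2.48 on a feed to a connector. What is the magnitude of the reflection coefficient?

|Γ| ≈ 0.425

|Γ| = (S − 1)/(S + 1) = (2.48 − 1)/(2.48 + 1) = 1.48/3.48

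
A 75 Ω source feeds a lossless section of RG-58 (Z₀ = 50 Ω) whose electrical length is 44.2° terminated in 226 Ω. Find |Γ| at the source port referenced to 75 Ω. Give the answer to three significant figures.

|Γ| ≈ 0.66

tan(βl) = 0.972
Z_in = Z_0·(Z_L + jZ_0·tanβl)/(Z_0 + jZ_L·tanβl) = 21.6 − j46.5 Ω
Γ_s = (Z_in − Z_s)/(Z_in + Z_s) = (-53.4 − j46.5)/(96.6 − j46.5), |Γ_s| = 0.66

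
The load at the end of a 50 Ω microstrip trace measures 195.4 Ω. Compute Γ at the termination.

Γ = 0.593

Γ = (Z_L − Z_0)/(Z_L + Z_0) = (195.4 − 50)/(195.4 + 50) = 145.4/245.4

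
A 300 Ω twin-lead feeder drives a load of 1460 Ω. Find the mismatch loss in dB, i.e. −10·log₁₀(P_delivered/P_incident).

Γ = (1460 − 300)/(1460 + 300) = 0.659
|Γ|² = 0.434, so P_del/P_inc = 1 − |Γ|² = 0.566
ML = −10·log₁₀(1 − |Γ|²)

mismatch loss ≈ 2.47 dB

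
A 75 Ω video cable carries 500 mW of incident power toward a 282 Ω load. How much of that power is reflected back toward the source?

P_reflected ≈ 168 mW

Γ = (282 − 75)/(282 + 75) = 0.58
|Γ|² = 0.336
P_refl = |Γ|²·P_inc = 168 mW, P_del = (1 − |Γ|²)·P_inc = 332 mW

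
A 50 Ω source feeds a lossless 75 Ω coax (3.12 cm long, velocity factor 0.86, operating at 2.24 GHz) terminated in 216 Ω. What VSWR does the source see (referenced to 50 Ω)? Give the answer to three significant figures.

λ = v/f = 0.86·c / 2.24 GHz = 0.115 m
βl = 2π·l/λ = 2π × 0.271 = 97.5°
tan(βl) = -7.58
Z_in = Z_0·(Z_L + jZ_0·tanβl)/(Z_0 + jZ_L·tanβl) = 26.4 + j8.69 Ω
Γ_s = (Z_in − Z_s)/(Z_in + Z_s) = (-23.6 + j8.69)/(76.4 + j8.69), |Γ_s| = 0.326
VSWR = (1 + |Γ_s|)/(1 − |Γ_s|)

VSWR ≈ 1.97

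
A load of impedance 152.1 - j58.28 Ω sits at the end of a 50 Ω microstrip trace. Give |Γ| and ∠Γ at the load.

Γ ≈ 0.559 ∠ -13.6°

Γ = (Z_L − Z_0)/(Z_L + Z_0) = (102.1 − j58.28)/(202.1 − j58.28)
|Γ| = 118/210 = 0.559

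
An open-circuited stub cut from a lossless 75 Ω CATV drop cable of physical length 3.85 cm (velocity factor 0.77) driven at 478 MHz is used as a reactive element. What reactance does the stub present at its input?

λ = v/f = 0.77·c / 478 MHz = 0.483 m
βl = 2π·l/λ = 2π × 0.0797 = 28.7°
tan(βl) = 0.547
For an open-circuited stub, Z_in = −jZ_0·cot(βl) = −jZ_0/tan(βl)

X_in ≈ -137 Ω (capacitive)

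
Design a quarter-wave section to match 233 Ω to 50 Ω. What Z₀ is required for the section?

Z_qwt = √(Z_0·R_L) = √(50 × 233) = √11650

Z_qwt ≈ 108 Ω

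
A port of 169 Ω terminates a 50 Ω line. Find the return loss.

Γ = (169 − 50)/(169 + 50) = 0.543
RL = −20·log₁₀|Γ| = −20·log₁₀(0.543)

RL ≈ 5.3 dB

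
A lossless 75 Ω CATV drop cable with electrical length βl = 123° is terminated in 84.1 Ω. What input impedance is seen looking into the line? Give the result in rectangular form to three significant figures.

Z_in ≈ 71.2 + j7.47 Ω

tan(βl) = tan(123°) = -1.54
Z_in = Z_0·(Z_L + jZ_0·tanβl)/(Z_0 + jZ_L·tanβl)
     = 75·(84.1 − j115)/(75 − j130)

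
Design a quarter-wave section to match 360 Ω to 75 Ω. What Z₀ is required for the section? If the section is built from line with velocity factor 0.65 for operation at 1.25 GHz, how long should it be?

Z_qwt ≈ 164 Ω; length ≈ 3.9 cm

Z_qwt = √(Z_0·R_L) = √(75 × 360) = √27000
λ = 0.65·c/f = 0.156 m, so l = λ/4 = 0.039 m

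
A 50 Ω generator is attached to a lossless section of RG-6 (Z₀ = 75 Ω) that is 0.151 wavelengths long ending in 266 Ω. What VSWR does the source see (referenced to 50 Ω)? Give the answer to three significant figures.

βl = 2π × 0.151 = 54.4°
tan(βl) = 1.39
Z_in = Z_0·(Z_L + jZ_0·tanβl)/(Z_0 + jZ_L·tanβl) = 30.8 − j47.6 Ω
Γ_s = (Z_in − Z_s)/(Z_in + Z_s) = (-19.2 − j47.6)/(80.8 − j47.6), |Γ_s| = 0.547
VSWR = (1 + |Γ_s|)/(1 − |Γ_s|)

VSWR ≈ 3.42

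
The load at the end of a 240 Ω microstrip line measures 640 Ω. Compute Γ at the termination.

Γ = 0.455

Γ = (Z_L − Z_0)/(Z_L + Z_0) = (640 − 240)/(640 + 240) = 400/880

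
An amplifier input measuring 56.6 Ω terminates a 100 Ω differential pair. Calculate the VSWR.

For a purely resistive load, VSWR = R_L/Z_0 or Z_0/R_L (whichever > 1) = 100/56.6

VSWR ≈ 1.77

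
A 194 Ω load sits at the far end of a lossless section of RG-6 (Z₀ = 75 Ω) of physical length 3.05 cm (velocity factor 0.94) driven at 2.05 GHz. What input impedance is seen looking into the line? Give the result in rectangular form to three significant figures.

λ = v/f = 0.94·c / 2.05 GHz = 0.138 m
βl = 2π·l/λ = 2π × 0.222 = 79.8°
tan(βl) = tan(79.8°) = 5.57
Z_in = Z_0·(Z_L + jZ_0·tanβl)/(Z_0 + jZ_L·tanβl)
     = 75·(194 + j418)/(75 + j1080)

Z_in ≈ 29.8 − j11.4 Ω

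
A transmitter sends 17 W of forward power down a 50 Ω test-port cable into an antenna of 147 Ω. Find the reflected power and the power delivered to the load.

P_reflected ≈ 4.12 W; P_delivered ≈ 12.9 W

Γ = (147 − 50)/(147 + 50) = 0.492
|Γ|² = 0.242
P_refl = |Γ|²·P_inc = 4.12 W, P_del = (1 − |Γ|²)·P_inc = 12.9 W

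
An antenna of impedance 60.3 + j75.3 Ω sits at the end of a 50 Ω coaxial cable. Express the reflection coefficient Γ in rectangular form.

Γ ≈ 0.382 + j0.422

Γ = (Z_L − Z_0)/(Z_L + Z_0) = (10.3 + j75.3)/(110.3 + j75.3)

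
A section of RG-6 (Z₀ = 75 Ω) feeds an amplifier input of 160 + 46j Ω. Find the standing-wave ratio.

Γ = (Z_L − Z_0)/(Z_L + Z_0) = (85 + j46)/(235 + j46)
|Γ| = 96.6/239 = 0.404
VSWR = (1 + |Γ|)/(1 − |Γ|) = 1.4/0.596

VSWR ≈ 2.35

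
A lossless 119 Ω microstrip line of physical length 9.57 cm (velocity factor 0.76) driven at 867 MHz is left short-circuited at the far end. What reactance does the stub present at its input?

X_in ≈ -137 Ω (capacitive)

λ = v/f = 0.76·c / 867 MHz = 0.263 m
βl = 2π·l/λ = 2π × 0.364 = 131°
tan(βl) = -1.15
For a short-circuited stub, Z_in = jZ_0·tan(βl)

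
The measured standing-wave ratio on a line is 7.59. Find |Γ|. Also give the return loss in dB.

|Γ| = (S − 1)/(S + 1) = (7.59 − 1)/(7.59 + 1) = 6.59/8.59
RL = −20·log₁₀|Γ| = −20·log₁₀(0.767)

|Γ| ≈ 0.767; return loss ≈ 2.3 dB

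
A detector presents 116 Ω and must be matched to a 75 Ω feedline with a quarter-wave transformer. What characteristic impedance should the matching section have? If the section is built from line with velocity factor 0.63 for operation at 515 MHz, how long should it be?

Z_qwt = √(Z_0·R_L) = √(75 × 116) = √8700
λ = 0.63·c/f = 0.367 m, so l = λ/4 = 0.0917 m

Z_qwt ≈ 93.3 Ω; length ≈ 9.17 cm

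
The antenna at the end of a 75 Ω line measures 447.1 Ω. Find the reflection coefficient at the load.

Γ = (Z_L − Z_0)/(Z_L + Z_0) = (447.1 − 75)/(447.1 + 75) = 372.1/522.1

Γ = 0.713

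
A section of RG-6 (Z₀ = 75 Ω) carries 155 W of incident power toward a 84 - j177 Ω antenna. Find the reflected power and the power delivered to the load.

|Γ| = |(9 − j177)/(159 − j177)| = 0.745
|Γ|² = 0.555
P_refl = |Γ|²·P_inc = 86 W, P_del = (1 − |Γ|²)·P_inc = 69 W

P_reflected ≈ 86 W; P_delivered ≈ 69 W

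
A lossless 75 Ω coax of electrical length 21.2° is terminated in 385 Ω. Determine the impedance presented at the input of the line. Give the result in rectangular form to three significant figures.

tan(βl) = tan(21.2°) = 0.388
Z_in = Z_0·(Z_L + jZ_0·tanβl)/(Z_0 + jZ_L·tanβl)
     = 75·(385 + j29.1)/(75 + j149)

Z_in ≈ 89.2 − j149 Ω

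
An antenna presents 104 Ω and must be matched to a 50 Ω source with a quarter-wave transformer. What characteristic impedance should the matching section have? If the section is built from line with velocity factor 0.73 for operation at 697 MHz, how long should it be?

Z_qwt ≈ 72.1 Ω; length ≈ 7.86 cm

Z_qwt = √(Z_0·R_L) = √(50 × 104) = √5200
λ = 0.73·c/f = 0.314 m, so l = λ/4 = 0.0786 m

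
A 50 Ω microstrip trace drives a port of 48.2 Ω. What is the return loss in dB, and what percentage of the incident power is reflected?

Γ = (48.2 − 50)/(48.2 + 50) = -0.0183
RL = −20·log₁₀(0.0183) = 34.7 dB
P_refl/P_inc = |Γ|² = 0.000336

RL ≈ 34.7 dB; 0.0336% of incident power reflected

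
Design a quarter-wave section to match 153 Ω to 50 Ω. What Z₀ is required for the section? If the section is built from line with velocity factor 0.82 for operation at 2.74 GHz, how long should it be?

Z_qwt = √(Z_0·R_L) = √(50 × 153) = √7650
λ = 0.82·c/f = 0.0898 m, so l = λ/4 = 0.0224 m

Z_qwt ≈ 87.5 Ω; length ≈ 2.24 cm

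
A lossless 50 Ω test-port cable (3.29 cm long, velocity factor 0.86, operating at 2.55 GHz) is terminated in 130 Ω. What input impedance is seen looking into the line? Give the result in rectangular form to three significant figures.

λ = v/f = 0.86·c / 2.55 GHz = 0.101 m
βl = 2π·l/λ = 2π × 0.325 = 117°
tan(βl) = tan(117°) = -1.96
Z_in = Z_0·(Z_L + jZ_0·tanβl)/(Z_0 + jZ_L·tanβl)
     = 50·(130 − j97.9)/(50 − j254)

Z_in ≈ 23.3 + j21 Ω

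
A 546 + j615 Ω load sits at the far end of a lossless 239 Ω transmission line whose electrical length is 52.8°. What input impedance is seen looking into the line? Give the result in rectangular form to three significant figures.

tan(βl) = tan(52.8°) = 1.32
Z_in = Z_0·(Z_L + jZ_0·tanβl)/(Z_0 + jZ_L·tanβl)
     = 239·(546 + j930)/(-571 + j719)

Z_in ≈ 101 − j262 Ω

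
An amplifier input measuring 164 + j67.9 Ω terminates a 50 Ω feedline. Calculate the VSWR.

VSWR ≈ 3.89

Γ = (Z_L − Z_0)/(Z_L + Z_0) = (114 + j67.9)/(214 + j67.9)
|Γ| = 133/225 = 0.591
VSWR = (1 + |Γ|)/(1 − |Γ|) = 1.59/0.409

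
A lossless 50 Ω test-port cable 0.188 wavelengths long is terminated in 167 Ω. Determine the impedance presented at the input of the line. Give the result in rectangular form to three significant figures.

βl = 2π × 0.188 = 67.7°
tan(βl) = tan(67.7°) = 2.44
Z_in = Z_0·(Z_L + jZ_0·tanβl)/(Z_0 + jZ_L·tanβl)
     = 50·(167 + j122)/(50 + j407)

Z_in ≈ 17.2 − j18.4 Ω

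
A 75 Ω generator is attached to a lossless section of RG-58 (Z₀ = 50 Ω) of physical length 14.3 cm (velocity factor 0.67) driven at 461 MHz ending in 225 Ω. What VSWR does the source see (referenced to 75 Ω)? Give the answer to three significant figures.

VSWR ≈ 5.94

λ = v/f = 0.67·c / 461 MHz = 0.436 m
βl = 2π·l/λ = 2π × 0.328 = 118°
tan(βl) = -1.88
Z_in = Z_0·(Z_L + jZ_0·tanβl)/(Z_0 + jZ_L·tanβl) = 14.1 + j25 Ω
Γ_s = (Z_in − Z_s)/(Z_in + Z_s) = (-60.9 + j25)/(89.1 + j25), |Γ_s| = 0.712
VSWR = (1 + |Γ_s|)/(1 − |Γ_s|)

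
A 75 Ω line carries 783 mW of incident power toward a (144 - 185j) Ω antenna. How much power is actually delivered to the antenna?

P_delivered ≈ 412 mW

|Γ| = |(69 − j185)/(219 − j185)| = 0.689
|Γ|² = 0.474
P_refl = |Γ|²·P_inc = 371 mW, P_del = (1 − |Γ|²)·P_inc = 412 mW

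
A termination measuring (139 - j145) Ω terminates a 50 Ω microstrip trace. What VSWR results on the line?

VSWR ≈ 6

Γ = (Z_L − Z_0)/(Z_L + Z_0) = (89 − j145)/(189 − j145)
|Γ| = 170/238 = 0.714
VSWR = (1 + |Γ|)/(1 − |Γ|) = 1.71/0.286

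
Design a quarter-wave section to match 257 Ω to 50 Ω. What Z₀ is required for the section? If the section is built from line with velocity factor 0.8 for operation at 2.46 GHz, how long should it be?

Z_qwt = √(Z_0·R_L) = √(50 × 257) = √12850
λ = 0.8·c/f = 0.0976 m, so l = λ/4 = 0.0244 m

Z_qwt ≈ 113 Ω; length ≈ 2.44 cm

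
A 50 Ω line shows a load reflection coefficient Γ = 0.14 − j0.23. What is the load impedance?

Z_L ≈ 58.5 − j29 Ω

Z_L = Z_0·(1 + Γ)/(1 − Γ) = 50·(1.14 − j0.23)/(0.86 + j0.23)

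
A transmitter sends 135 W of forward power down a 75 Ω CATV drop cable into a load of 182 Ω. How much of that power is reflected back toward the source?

P_reflected ≈ 23.4 W

Γ = (182 − 75)/(182 + 75) = 0.416
|Γ|² = 0.173
P_refl = |Γ|²·P_inc = 23.4 W, P_del = (1 − |Γ|²)·P_inc = 112 W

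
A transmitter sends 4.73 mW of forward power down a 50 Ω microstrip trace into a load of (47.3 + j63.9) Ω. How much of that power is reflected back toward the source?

|Γ| = |(-2.7 + j63.9)/(97.3 + j63.9)| = 0.549
|Γ|² = 0.302
P_refl = |Γ|²·P_inc = 1.43 mW, P_del = (1 − |Γ|²)·P_inc = 3.3 mW

P_reflected ≈ 1.43 mW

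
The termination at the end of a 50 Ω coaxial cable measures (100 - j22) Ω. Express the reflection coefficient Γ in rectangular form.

Γ ≈ 0.347 − j0.0957

Γ = (Z_L − Z_0)/(Z_L + Z_0) = (50 − j22)/(150 − j22)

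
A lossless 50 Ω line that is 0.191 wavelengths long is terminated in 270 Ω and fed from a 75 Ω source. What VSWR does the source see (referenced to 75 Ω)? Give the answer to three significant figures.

βl = 2π × 0.191 = 68.8°
tan(βl) = 2.57
Z_in = Z_0·(Z_L + jZ_0·tanβl)/(Z_0 + jZ_L·tanβl) = 10.6 − j18.7 Ω
Γ_s = (Z_in − Z_s)/(Z_in + Z_s) = (-64.4 − j18.7)/(85.6 − j18.7), |Γ_s| = 0.765
VSWR = (1 + |Γ_s|)/(1 − |Γ_s|)

VSWR ≈ 7.52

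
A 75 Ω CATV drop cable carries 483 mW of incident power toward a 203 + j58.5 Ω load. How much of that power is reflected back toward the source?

P_reflected ≈ 119 mW

|Γ| = |(128 + j58.5)/(278 + j58.5)| = 0.495
|Γ|² = 0.245
P_refl = |Γ|²·P_inc = 119 mW, P_del = (1 − |Γ|²)·P_inc = 364 mW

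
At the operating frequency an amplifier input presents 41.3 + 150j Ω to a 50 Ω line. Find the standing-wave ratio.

Γ = (Z_L − Z_0)/(Z_L + Z_0) = (-8.7 + j150)/(91.3 + j150)
|Γ| = 150/176 = 0.856
VSWR = (1 + |Γ|)/(1 − |Γ|) = 1.86/0.144

VSWR ≈ 12.9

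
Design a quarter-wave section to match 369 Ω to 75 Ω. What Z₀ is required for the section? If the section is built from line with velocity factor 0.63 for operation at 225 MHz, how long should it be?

Z_qwt = √(Z_0·R_L) = √(75 × 369) = √27680
λ = 0.63·c/f = 0.84 m, so l = λ/4 = 0.21 m

Z_qwt ≈ 166 Ω; length ≈ 21 cm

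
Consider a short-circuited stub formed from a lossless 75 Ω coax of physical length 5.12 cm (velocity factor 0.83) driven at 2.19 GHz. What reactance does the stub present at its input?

λ = v/f = 0.83·c / 2.19 GHz = 0.114 m
βl = 2π·l/λ = 2π × 0.45 = 162°
tan(βl) = -0.323
For a short-circuited stub, Z_in = jZ_0·tan(βl)

X_in ≈ -24.2 Ω (capacitive)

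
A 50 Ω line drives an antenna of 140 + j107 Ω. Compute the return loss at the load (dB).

RL ≈ 3.86 dB

Γ = (90 + j107)/(190 + j107), |Γ| = 0.641
RL = −20·log₁₀|Γ| = −20·log₁₀(0.641)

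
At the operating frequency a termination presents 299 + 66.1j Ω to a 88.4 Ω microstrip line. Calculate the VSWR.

VSWR ≈ 3.56

Γ = (Z_L − Z_0)/(Z_L + Z_0) = (210.6 + j66.1)/(387.4 + j66.1)
|Γ| = 221/393 = 0.562
VSWR = (1 + |Γ|)/(1 − |Γ|) = 1.56/0.438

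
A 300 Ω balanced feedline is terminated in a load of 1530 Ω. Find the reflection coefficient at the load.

Γ = 0.672

Γ = (Z_L − Z_0)/(Z_L + Z_0) = (1530 − 300)/(1530 + 300) = 1230/1830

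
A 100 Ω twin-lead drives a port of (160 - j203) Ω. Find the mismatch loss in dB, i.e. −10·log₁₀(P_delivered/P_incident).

mismatch loss ≈ 2.3 dB

Γ = (60 − j203)/(260 − j203), |Γ| = 0.642
|Γ|² = 0.412, so P_del/P_inc = 1 − |Γ|² = 0.588
ML = −10·log₁₀(1 − |Γ|²)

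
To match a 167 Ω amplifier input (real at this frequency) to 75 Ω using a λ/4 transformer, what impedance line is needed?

Z_qwt ≈ 112 Ω

Z_qwt = √(Z_0·R_L) = √(75 × 167) = √12520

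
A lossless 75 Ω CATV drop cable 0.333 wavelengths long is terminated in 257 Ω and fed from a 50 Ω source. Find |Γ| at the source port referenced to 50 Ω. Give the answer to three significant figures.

|Γ| ≈ 0.505

βl = 2π × 0.333 = 120°
tan(βl) = -1.74
Z_in = Z_0·(Z_L + jZ_0·tanβl)/(Z_0 + jZ_L·tanβl) = 28.3 + j38.3 Ω
Γ_s = (Z_in − Z_s)/(Z_in + Z_s) = (-21.7 + j38.3)/(78.3 + j38.3), |Γ_s| = 0.505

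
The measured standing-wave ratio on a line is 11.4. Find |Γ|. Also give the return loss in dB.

|Γ| = (S − 1)/(S + 1) = (11.4 − 1)/(11.4 + 1) = 10.4/12.4
RL = −20·log₁₀|Γ| = −20·log₁₀(0.839)

|Γ| ≈ 0.839; return loss ≈ 1.53 dB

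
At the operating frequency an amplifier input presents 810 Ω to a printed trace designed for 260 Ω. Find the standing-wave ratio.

VSWR ≈ 3.12

Γ = (810 − 260)/(810 + 260) = 0.514
VSWR = (1 + 0.514)/(1 − 0.514)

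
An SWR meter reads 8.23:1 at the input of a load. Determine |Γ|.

|Γ| ≈ 0.783

|Γ| = (S − 1)/(S + 1) = (8.23 − 1)/(8.23 + 1) = 7.23/9.23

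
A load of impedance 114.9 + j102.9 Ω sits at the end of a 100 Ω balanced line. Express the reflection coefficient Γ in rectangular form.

Γ = (Z_L − Z_0)/(Z_L + Z_0) = (14.9 + j102.9)/(214.9 + j102.9)

Γ ≈ 0.243 + j0.363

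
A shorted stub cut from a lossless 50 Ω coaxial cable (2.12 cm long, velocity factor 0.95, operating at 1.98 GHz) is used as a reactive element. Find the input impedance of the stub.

Z_in ≈ +j66.4 Ω

λ = v/f = 0.95·c / 1.98 GHz = 0.144 m
βl = 2π·l/λ = 2π × 0.147 = 53°
tan(βl) = 1.33
For a shorted stub, Z_in = jZ_0·tan(βl)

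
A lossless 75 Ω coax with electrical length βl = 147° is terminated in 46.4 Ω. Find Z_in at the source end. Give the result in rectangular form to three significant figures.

tan(βl) = tan(147°) = -0.649
Z_in = Z_0·(Z_L + jZ_0·tanβl)/(Z_0 + jZ_L·tanβl)
     = 75·(46.4 − j48.7)/(75 − j30.1)

Z_in ≈ 56.8 − j25.9 Ω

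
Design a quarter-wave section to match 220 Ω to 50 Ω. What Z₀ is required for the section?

Z_qwt ≈ 105 Ω

Z_qwt = √(Z_0·R_L) = √(50 × 220) = √11000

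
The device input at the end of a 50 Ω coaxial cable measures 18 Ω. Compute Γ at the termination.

Γ = (Z_L − Z_0)/(Z_L + Z_0) = (18 − 50)/(18 + 50) = -32/68

Γ = -0.471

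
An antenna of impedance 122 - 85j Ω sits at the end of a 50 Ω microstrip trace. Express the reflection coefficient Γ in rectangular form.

Γ = (Z_L − Z_0)/(Z_L + Z_0) = (72 − j85)/(172 − j85)

Γ ≈ 0.533 − j0.231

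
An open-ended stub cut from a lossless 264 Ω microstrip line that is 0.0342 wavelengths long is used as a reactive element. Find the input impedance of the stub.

βl = 2π × 0.0342 = 12.3°
tan(βl) = 0.218
For an open-ended stub, Z_in = −jZ_0·cot(βl) = −jZ_0/tan(βl)

Z_in ≈ −j1210 Ω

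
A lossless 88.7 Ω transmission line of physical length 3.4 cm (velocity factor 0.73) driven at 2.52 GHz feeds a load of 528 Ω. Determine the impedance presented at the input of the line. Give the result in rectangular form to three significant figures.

λ = v/f = 0.73·c / 2.52 GHz = 0.0869 m
βl = 2π·l/λ = 2π × 0.391 = 141°
tan(βl) = tan(141°) = -0.814
Z_in = Z_0·(Z_L + jZ_0·tanβl)/(Z_0 + jZ_L·tanβl)
     = 88.7·(528 − j72.2)/(88.7 − j430)

Z_in ≈ 35.8 + j102 Ω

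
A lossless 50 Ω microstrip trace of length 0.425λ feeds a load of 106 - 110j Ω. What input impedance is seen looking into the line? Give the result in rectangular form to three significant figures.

βl = 2π × 0.425 = 153°
tan(βl) = tan(153°) = -0.51
Z_in = Z_0·(Z_L + jZ_0·tanβl)/(Z_0 + jZ_L·tanβl)
     = 50·(106 − j135)/(-6.05 − j54)

Z_in ≈ 113 + j111 Ω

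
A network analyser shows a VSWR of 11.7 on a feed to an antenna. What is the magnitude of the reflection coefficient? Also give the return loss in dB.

|Γ| ≈ 0.843; return loss ≈ 1.49 dB

|Γ| = (S − 1)/(S + 1) = (11.7 − 1)/(11.7 + 1) = 10.7/12.7
RL = −20·log₁₀|Γ| = −20·log₁₀(0.843)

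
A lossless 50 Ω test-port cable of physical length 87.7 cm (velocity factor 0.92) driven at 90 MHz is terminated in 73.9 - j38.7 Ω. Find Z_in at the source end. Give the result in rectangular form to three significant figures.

λ = v/f = 0.92·c / 90 MHz = 3.07 m
βl = 2π·l/λ = 2π × 0.286 = 103°
tan(βl) = tan(103°) = -4.35
Z_in = Z_0·(Z_L + jZ_0·tanβl)/(Z_0 + jZ_L·tanβl)
     = 50·(73.9 − j256)/(-118 − j321)

Z_in ≈ 31.4 + j23 Ω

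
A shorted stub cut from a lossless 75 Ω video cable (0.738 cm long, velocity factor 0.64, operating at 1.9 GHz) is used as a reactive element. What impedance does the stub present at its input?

Z_in ≈ +j37.1 Ω

λ = v/f = 0.64·c / 1.9 GHz = 0.101 m
βl = 2π·l/λ = 2π × 0.073 = 26.3°
tan(βl) = 0.494
For a shorted stub, Z_in = jZ_0·tan(βl)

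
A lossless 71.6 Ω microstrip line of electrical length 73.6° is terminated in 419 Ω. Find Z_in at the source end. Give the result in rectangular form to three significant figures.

Z_in ≈ 13.3 − j20.4 Ω

tan(βl) = tan(73.6°) = 3.4
Z_in = Z_0·(Z_L + jZ_0·tanβl)/(Z_0 + jZ_L·tanβl)
     = 71.6·(419 + j243)/(71.6 + j1420)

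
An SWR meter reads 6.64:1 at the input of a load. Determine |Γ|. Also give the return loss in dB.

|Γ| = (S − 1)/(S + 1) = (6.64 − 1)/(6.64 + 1) = 5.64/7.64
RL = −20·log₁₀|Γ| = −20·log₁₀(0.738)

|Γ| ≈ 0.738; return loss ≈ 2.64 dB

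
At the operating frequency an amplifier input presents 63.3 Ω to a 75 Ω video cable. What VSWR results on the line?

Γ = (63.3 − 75)/(63.3 + 75) = -0.0846
VSWR = (1 + 0.0846)/(1 − 0.0846)

VSWR ≈ 1.18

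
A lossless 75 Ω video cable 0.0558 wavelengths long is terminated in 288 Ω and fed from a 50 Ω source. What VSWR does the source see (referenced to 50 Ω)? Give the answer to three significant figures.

VSWR ≈ 5.4

βl = 2π × 0.0558 = 20.1°
tan(βl) = 0.366
Z_in = Z_0·(Z_L + jZ_0·tanβl)/(Z_0 + jZ_L·tanβl) = 110 − j127 Ω
Γ_s = (Z_in − Z_s)/(Z_in + Z_s) = (59.9 − j127)/(160 − j127), |Γ_s| = 0.687
VSWR = (1 + |Γ_s|)/(1 − |Γ_s|)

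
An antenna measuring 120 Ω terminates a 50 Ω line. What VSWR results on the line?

VSWR ≈ 2.4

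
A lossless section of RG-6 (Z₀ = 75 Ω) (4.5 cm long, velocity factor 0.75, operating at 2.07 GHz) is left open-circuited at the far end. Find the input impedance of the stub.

Z_in ≈ +j125 Ω

λ = v/f = 0.75·c / 2.07 GHz = 0.109 m
βl = 2π·l/λ = 2π × 0.414 = 149°
tan(βl) = -0.6
For an open-circuited stub, Z_in = −jZ_0·cot(βl) = −jZ_0/tan(βl)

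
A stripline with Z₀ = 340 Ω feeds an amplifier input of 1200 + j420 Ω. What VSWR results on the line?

VSWR ≈ 3.99

Γ = (Z_L − Z_0)/(Z_L + Z_0) = (860 + j420)/(1540 + j420)
|Γ| = 957/1600 = 0.6
VSWR = (1 + |Γ|)/(1 − |Γ|) = 1.6/0.4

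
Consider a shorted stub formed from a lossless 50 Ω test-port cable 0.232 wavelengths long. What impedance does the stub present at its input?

Z_in ≈ +j440 Ω

βl = 2π × 0.232 = 83.5°
tan(βl) = 8.8
For a shorted stub, Z_in = jZ_0·tan(βl)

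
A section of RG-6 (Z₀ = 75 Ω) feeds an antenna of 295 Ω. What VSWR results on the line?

VSWR ≈ 3.93

For a purely resistive load, VSWR = R_L/Z_0 or Z_0/R_L (whichever > 1) = 295/75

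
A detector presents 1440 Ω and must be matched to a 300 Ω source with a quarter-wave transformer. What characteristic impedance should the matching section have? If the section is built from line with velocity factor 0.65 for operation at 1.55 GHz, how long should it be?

Z_qwt ≈ 657 Ω; length ≈ 3.15 cm

Z_qwt = √(Z_0·R_L) = √(300 × 1440) = √432000
λ = 0.65·c/f = 0.126 m, so l = λ/4 = 0.0315 m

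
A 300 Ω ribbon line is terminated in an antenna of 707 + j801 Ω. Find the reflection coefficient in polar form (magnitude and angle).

Γ = (Z_L − Z_0)/(Z_L + Z_0) = (407 + j801)/(1007 + j801)
|Γ| = 898/1290 = 0.698

Γ ≈ 0.698 ∠ 24.6°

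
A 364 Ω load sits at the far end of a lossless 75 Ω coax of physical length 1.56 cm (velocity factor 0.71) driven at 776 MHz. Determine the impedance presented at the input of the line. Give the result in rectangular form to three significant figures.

Z_in ≈ 96.9 − j148 Ω

λ = v/f = 0.71·c / 776 MHz = 0.274 m
βl = 2π·l/λ = 2π × 0.0568 = 20.5°
tan(βl) = tan(20.5°) = 0.373
Z_in = Z_0·(Z_L + jZ_0·tanβl)/(Z_0 + jZ_L·tanβl)
     = 75·(364 + j28)/(75 + j136)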